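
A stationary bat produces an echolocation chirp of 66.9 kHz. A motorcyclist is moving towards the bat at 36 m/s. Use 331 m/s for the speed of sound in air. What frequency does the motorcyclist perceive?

Only the observer moves, toward the source, so f' = f · (v + v_o)/v.
f' = 66.9 × (331 + 36)/331 = 66.9 × 367/331 ≈ 74.2 kHz.

74.2 kHz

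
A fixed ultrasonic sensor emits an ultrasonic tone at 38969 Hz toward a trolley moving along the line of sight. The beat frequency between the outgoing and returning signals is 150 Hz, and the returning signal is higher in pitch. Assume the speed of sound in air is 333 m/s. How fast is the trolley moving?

0.64 m/s

Double Doppler shift off a moving reflector: f₂ = f₀ · (v + u)/(v − u) (u > 0 toward emitter).
Returning signal is higher, so f₂ = f₀ + Δf = 38969 + 150 = 39119 Hz.
Rearranging, u = v · (f₂ − f₀)/(f₂ + f₀) = 333 × 150/78088 ≈ 0.64 m/s.
So the trolley is moving at 0.64 m/s toward the emitter.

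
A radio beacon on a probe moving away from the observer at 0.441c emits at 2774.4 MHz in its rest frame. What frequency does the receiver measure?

Relativistic Doppler for frequency: f' = f₀ · √((1 − β)/(1 + β)).
f' = 2774.4 × √(0.5590/1.4410) = 2774.4 × 0.62284 ≈ 1728.0 MHz.

1728.0 MHz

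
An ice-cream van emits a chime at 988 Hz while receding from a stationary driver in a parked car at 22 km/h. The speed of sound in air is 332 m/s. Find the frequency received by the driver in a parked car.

22 km/h = 6.111 m/s.
Moving source, stationary observer: f' = f · v/(v + v_s) since the source is receding.
f' = 988 × 332/(332 + 6.111) = 988 × 332/338.1 ≈ 970 Hz.

970 Hz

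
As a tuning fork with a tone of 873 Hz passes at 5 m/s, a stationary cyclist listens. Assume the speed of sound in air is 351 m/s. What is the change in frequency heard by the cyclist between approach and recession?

Approaching: f₁ = f · v/(v − v_s) = 873 × 351/346 ≈ 885.6 Hz.
Receding: f₂ = f · v/(v + v_s) = 873 × 351/356 ≈ 860.7 Hz.
Drop: f₁ − f₂ = 2f·v·v_s/(v² − v_s²) = 2 × 873 × 351 × 5/(351² − 5²) ≈ 24.9 Hz.

24.9 Hz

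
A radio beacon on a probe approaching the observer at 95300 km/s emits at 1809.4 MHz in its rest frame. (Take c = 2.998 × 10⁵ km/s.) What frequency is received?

2515.0 MHz

β = v/c = 95300/299800 = 0.3179.
Relativistic Doppler for frequency: f' = f₀ · √((1 + β)/(1 − β)).
f' = 1809.4 × √(1.3179/0.6821) = 1809.4 × 1.38997 ≈ 2515.0 MHz.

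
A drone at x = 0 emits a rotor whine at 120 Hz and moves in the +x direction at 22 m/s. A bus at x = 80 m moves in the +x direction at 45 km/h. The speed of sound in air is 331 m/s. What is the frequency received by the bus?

124 Hz

45 km/h = 12.5 m/s.
The observer lies on the +x side, so the source is heading toward the observer and the observer is heading away from the source.
Both move, so f' = f · (v − v_o)/(v − v_s).
f' = 120 × (331 − 12.5)/(331 − 22) = 120 × 318.5/309 ≈ 124 Hz.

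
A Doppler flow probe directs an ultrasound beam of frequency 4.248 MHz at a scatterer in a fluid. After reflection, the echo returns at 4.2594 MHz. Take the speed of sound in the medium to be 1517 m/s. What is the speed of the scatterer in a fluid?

2.03 m/s

Double Doppler shift off a moving reflector: f₂ = f₀ · (v + u)/(v − u) (u > 0 toward emitter).
Rearranging, u = v · (f₂ − f₀)/(f₂ + f₀) = 1517 × 0.0114/8.5074 ≈ 2.03 m/s.
So the scatterer in a fluid is moving at 2.03 m/s toward the emitter.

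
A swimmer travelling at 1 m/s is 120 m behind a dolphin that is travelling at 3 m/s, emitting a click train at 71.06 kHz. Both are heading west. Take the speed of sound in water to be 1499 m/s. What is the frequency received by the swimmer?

The swimmer is behind, so the dolphin is moving away from it while the swimmer is moving toward the dolphin.
General Doppler shift: f' = f · (v + v_o)/(v + v_s).
f' = 71.06 × (1499 + 1)/(1499 + 3) = 71.06 × 1500/1502 ≈ 71.0 kHz.

71.0 kHz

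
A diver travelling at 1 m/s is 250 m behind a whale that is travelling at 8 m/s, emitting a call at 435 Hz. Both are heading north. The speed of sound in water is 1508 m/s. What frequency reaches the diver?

433 Hz

The diver is behind, so the whale is moving away from it while the diver is moving toward the whale.
Both move, so f' = f · (v + v_o)/(v + v_s).
f' = 435 × (1508 + 1)/(1508 + 8) = 435 × 1509/1516 ≈ 433 Hz.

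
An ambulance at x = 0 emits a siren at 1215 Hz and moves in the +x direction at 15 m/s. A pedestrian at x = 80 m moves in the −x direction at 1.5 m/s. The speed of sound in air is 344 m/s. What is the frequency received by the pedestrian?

The observer lies on the +x side, so the source is heading toward the observer and the observer is heading toward the source.
With source approaching and observer approaching, f' = f · (v + v_o)/(v − v_s).
f' = 1215 × (344 + 1.5)/(344 − 15) = 1215 × 345.5/329 ≈ 1276 Hz.

1276 Hz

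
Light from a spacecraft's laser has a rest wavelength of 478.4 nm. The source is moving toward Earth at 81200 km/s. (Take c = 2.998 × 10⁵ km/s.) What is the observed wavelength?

β = v/c = 81200/299800 = 0.2708.
Relativistic Doppler for wavelength: λ' = λ₀ · √((1 − β)/(1 + β)).
λ' = 478.4 × √(0.7292/1.2708) = 478.4 × 0.75747 ≈ 362.4 nm.

362.4 nm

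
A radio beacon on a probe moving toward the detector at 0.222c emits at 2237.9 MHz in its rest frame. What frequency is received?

2804.7 MHz

Relativistic Doppler for frequency: f' = f₀ · √((1 + β)/(1 − β)).
f' = 2237.9 × √(1.2220/0.7780) = 2237.9 × 1.25327 ≈ 2804.7 MHz.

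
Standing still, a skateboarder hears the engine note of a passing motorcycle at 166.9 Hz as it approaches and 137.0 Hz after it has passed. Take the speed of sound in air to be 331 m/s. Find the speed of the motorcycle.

33 m/s

f₁/f₂ = (v + v_s)/(v − v_s), so v_s = v · (f₁ − f₂)/(f₁ + f₂).
v_s = 331 × (166.9 − 137.0)/(166.9 + 137.0) = 331 × 29.9/303.9 ≈ 33 m/s.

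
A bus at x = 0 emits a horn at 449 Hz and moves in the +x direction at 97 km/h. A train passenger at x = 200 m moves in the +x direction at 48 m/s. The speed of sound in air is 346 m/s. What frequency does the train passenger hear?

419 Hz

97 km/h = 26.94 m/s.
The observer lies on the +x side, so the source is heading toward the observer and the observer is heading away from the source.
General Doppler shift: f' = f · (v − v_o)/(v − v_s).
f' = 449 × (346 − 48)/(346 − 26.94) = 449 × 298/319.06 ≈ 419 Hz.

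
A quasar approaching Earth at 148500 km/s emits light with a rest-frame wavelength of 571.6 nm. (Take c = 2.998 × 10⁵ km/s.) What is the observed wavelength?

β = v/c = 148500/299800 = 0.4953.
Relativistic Doppler for wavelength: λ' = λ₀ · √((1 − β)/(1 + β)).
λ' = 571.6 × √(0.5047/1.4953) = 571.6 × 0.58095 ≈ 332.1 nm.

332.1 nm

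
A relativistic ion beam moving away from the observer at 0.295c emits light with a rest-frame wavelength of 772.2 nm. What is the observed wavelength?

Relativistic Doppler for wavelength: λ' = λ₀ · √((1 + β)/(1 − β)).
λ' = 772.2 × √(1.2950/0.7050) = 772.2 × 1.35532 ≈ 1046.6 nm.

1046.6 nm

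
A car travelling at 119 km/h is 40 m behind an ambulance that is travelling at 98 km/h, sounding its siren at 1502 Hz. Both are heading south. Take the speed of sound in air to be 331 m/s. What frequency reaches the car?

98 km/h = 27.22 m/s; 119 km/h = 33.06 m/s.
The car is behind, so the ambulance is moving away from it while the car is moving toward the ambulance.
General Doppler shift: f' = f · (v + v_o)/(v + v_s).
f' = 1502 × (331 + 33.06)/(331 + 27.22) = 1502 × 364.06/358.22 ≈ 1526 Hz.

1526 Hz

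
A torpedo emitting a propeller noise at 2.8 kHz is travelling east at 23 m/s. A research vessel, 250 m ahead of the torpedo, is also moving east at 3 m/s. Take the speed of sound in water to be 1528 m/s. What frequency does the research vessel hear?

The research vessel is ahead, so the torpedo is moving toward it while the research vessel is moving away from the torpedo.
With source approaching and observer receding, f' = f · (v − v_o)/(v − v_s).
f' = 2.8 × (1528 − 3)/(1528 − 23) = 2.8 × 1525/1505 ≈ 2.84 kHz.

2.84 kHz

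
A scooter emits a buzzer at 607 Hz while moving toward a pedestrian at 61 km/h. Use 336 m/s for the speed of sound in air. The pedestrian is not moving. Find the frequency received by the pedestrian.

639 Hz

61 km/h = 16.94 m/s.
Moving source, stationary observer: f' = f · v/(v − v_s) since the source is approaching.
f' = 607 × 336/(336 − 16.94) = 607 × 336/319.1 ≈ 639 Hz.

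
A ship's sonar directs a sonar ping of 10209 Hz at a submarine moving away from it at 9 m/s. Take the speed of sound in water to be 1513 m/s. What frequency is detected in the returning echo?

The submarine first receives the wave as a moving observer: f₁ = f₀ · (v − u)/v = 10209 × (1513 − 9)/1513 ≈ 10148 Hz.
On reflection it acts as a source moving away from the stationary detector: f₂ = f₁ · v/(v + u) = 10148 × 1513/1522 ≈ 10088 Hz.
Equivalently f₂ = f₀ · (v − u)/(v + u).

10088 Hz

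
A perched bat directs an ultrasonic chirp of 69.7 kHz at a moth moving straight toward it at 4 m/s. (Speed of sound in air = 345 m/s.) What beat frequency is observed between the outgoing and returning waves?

1635 Hz

The moth first receives the wave as a moving observer: f₁ = f₀ · (v + u)/v = 69.7 × (345 + 4)/345 ≈ 70.508 kHz.
The reflection then acts as a moving source: f₂ = f₁ · v/(v − u) ≈ 71.335 kHz.
Beat frequency (with f₀ = 69700 Hz): |f₂ − f₀| = 2u·f₀/(v − u) = 2 × 4 × 69700/341 ≈ 1635 Hz.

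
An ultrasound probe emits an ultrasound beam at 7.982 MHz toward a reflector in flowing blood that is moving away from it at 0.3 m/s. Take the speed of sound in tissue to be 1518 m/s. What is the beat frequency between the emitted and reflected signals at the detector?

3154 Hz

At the reflector in flowing blood (a moving observer), f₁ = f₀ · (v − u)/v = 7.982 × 1517.7/1518 ≈ 7.98042 MHz.
On reflection it acts as a source moving away from the stationary detector: f₂ = f₁ · v/(v + u) = 7.98042 × 1518/1518.3 ≈ 7.97885 MHz.
Beat frequency (with f₀ = 7982000 Hz): |f₂ − f₀| = 2u·f₀/(v + u) = 2 × 0.3 × 7982000/1518.3 ≈ 3154 Hz.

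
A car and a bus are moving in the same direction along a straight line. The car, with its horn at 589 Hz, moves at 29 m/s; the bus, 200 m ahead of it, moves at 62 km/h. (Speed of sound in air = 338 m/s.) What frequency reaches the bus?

611 Hz

62 km/h = 17.22 m/s.
The bus is ahead, so the car is moving toward it while the bus is moving away from the car.
General Doppler shift: f' = f · (v − v_o)/(v − v_s).
f' = 589 × (338 − 17.22)/(338 − 29) = 589 × 320.78/309 ≈ 611 Hz.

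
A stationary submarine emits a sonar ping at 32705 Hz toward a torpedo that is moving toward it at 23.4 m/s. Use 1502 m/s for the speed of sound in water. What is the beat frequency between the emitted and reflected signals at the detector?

At the torpedo (a moving observer), f₁ = f₀ · (v + u)/v = 32705 × 1525.4/1502 ≈ 33215 Hz.
On reflection it acts as a source moving toward the stationary detector: f₂ = f₁ · v/(v − u) = 33215 × 1502/1478.6 ≈ 33740 Hz.
Beat frequency: |f₂ − f₀| = 2u·f₀/(v − u) = 2 × 23.4 × 32705/1478.6 ≈ 1035 Hz.

1035 Hz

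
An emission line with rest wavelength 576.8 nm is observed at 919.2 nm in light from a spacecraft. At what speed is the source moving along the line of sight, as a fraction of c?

0.435

λ'/λ₀ = 1.5936 > 1 (redshift), so the source is receding.
λ'/λ₀ = √((1 + β)/(1 − β)) for a receding source ⇒ β = (r² − 1)/(r² + 1) with r = λ'/λ₀.
β = (2.5396 − 1)/(2.5396 + 1) ≈ 0.435.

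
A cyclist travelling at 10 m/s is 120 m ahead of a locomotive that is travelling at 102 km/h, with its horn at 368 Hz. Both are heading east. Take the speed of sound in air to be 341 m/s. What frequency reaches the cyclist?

102 km/h = 28.33 m/s.
The cyclist is ahead, so the locomotive is moving toward it while the cyclist is moving away from the locomotive.
General Doppler shift: f' = f · (v − v_o)/(v − v_s).
f' = 368 × (341 − 10)/(341 − 28.33) = 368 × 331/312.67 ≈ 390 Hz.

390 Hz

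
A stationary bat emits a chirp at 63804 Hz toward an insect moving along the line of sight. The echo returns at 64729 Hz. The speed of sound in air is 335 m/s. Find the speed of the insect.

2.41 m/s

Double Doppler shift off a moving reflector: f₂ = f₀ · (v + u)/(v − u) (u > 0 toward emitter).
Rearranging, u = v · (f₂ − f₀)/(f₂ + f₀) = 335 × 925/128533 ≈ 2.41 m/s.
So the insect is moving at 2.41 m/s toward the emitter.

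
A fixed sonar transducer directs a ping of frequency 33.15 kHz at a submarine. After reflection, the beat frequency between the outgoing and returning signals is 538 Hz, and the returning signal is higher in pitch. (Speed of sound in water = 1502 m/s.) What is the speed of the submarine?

12.1 m/s

Double Doppler shift off a moving reflector: f₂ = f₀ · (v + u)/(v − u) (u > 0 toward emitter).
Returning signal is higher, so f₂ = f₀ + Δf = 33150 + 538 = 33688 Hz.
Rearranging, u = v · (f₂ − f₀)/(f₂ + f₀) = 1502 × 538/66838 ≈ 12.1 m/s.
So the submarine is moving at 12.1 m/s toward the emitter.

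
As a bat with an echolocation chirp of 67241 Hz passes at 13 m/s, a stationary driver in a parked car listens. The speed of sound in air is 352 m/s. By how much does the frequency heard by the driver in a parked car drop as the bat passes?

Approaching: f₁ = f · v/(v − v_s) = 67241 × 352/339 ≈ 69820 Hz.
Receding: f₂ = f · v/(v + v_s) = 67241 × 352/365 ≈ 64846 Hz.
Drop: f₁ − f₂ = 2f·v·v_s/(v² − v_s²) = 2 × 67241 × 352 × 13/(352² − 13²) ≈ 4973 Hz.

4973 Hz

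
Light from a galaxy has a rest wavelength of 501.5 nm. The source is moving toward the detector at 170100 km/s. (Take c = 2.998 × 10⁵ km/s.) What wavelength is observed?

263.5 nm

β = v/c = 170100/299800 = 0.5674.
Relativistic Doppler for wavelength: λ' = λ₀ · √((1 − β)/(1 + β)).
λ' = 501.5 × √(0.4326/1.5674) = 501.5 × 0.52537 ≈ 263.5 nm.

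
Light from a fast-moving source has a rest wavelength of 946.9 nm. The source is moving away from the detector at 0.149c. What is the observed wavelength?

1100.3 nm

Relativistic Doppler for wavelength: λ' = λ₀ · √((1 + β)/(1 − β)).
λ' = 946.9 × √(1.1490/0.8510) = 946.9 × 1.16197 ≈ 1100.3 nm.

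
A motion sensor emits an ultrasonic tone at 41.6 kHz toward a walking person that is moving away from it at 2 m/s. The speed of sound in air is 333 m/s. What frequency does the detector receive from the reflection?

41.1 kHz

At the walking person (a moving observer), f₁ = f₀ · (v − u)/v = 41.6 × 331/333 ≈ 41.4 kHz.
On reflection it acts as a source moving away from the stationary detector: f₂ = f₁ · v/(v + u) = 41.4 × 333/335 ≈ 41.1 kHz.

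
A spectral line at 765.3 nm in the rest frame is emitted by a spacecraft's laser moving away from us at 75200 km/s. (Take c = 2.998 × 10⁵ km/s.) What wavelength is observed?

β = v/c = 75200/299800 = 0.2508.
Relativistic Doppler for wavelength: λ' = λ₀ · √((1 + β)/(1 − β)).
λ' = 765.3 × √(1.2508/0.7492) = 765.3 × 1.29214 ≈ 988.9 nm.

988.9 nm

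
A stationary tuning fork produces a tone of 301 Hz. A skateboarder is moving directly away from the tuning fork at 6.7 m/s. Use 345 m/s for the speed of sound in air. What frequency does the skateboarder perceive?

Only the observer moves, away from the source, so f' = f · (v − v_o)/v.
f' = 301 × (345 − 6.7)/345 = 301 × 338.3/345 ≈ 295 Hz.

295 Hz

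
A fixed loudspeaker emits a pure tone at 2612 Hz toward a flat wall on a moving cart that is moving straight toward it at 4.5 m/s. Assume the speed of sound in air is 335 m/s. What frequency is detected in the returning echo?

The flat wall on a moving cart first receives the wave as a moving observer: f₁ = f₀ · (v + u)/v = 2612 × (335 + 4.5)/335 ≈ 2647 Hz.
On reflection it acts as a source moving toward the stationary detector: f₂ = f₁ · v/(v − u) = 2647 × 335/330.5 ≈ 2683 Hz.

2683 Hz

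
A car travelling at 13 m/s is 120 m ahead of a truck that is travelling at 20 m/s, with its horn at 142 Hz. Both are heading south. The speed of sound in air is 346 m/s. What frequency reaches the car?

The car is ahead, so the truck is moving toward it while the car is moving away from the truck.
Both move, so f' = f · (v − v_o)/(v − v_s).
f' = 142 × (346 − 13)/(346 − 20) = 142 × 333/326 ≈ 145 Hz.

145 Hz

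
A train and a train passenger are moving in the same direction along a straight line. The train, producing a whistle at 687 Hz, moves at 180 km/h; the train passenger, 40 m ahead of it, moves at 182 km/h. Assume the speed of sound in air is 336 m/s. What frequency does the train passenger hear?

686 Hz

180 km/h = 50 m/s; 182 km/h = 50.56 m/s.
The train passenger is ahead, so the train is moving toward it while the train passenger is moving away from the train.
With source approaching and observer receding, f' = f · (v − v_o)/(v − v_s).
f' = 687 × (336 − 50.56)/(336 − 50) = 687 × 285.44/286 ≈ 686 Hz.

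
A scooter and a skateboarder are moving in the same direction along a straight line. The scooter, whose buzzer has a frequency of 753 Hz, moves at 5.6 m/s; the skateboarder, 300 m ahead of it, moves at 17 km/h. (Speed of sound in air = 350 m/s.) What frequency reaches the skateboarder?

755 Hz

17 km/h = 4.722 m/s.
The skateboarder is ahead, so the scooter is moving toward it while the skateboarder is moving away from the scooter.
With source approaching and observer receding, f' = f · (v − v_o)/(v − v_s).
f' = 753 × (350 − 4.722)/(350 − 5.6) = 753 × 345.28/344.4 ≈ 755 Hz.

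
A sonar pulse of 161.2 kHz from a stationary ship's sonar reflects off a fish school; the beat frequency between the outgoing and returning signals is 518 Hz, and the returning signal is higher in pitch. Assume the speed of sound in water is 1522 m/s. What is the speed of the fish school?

Double Doppler shift off a moving reflector: f₂ = f₀ · (v + u)/(v − u) (u > 0 toward emitter).
Returning signal is higher, so f₂ = f₀ + Δf = 161200 + 518 = 161718 Hz.
Rearranging, u = v · (f₂ − f₀)/(f₂ + f₀) = 1522 × 518/322918 ≈ 2.44 m/s.
So the fish school is moving at 2.44 m/s toward the emitter.

2.44 m/s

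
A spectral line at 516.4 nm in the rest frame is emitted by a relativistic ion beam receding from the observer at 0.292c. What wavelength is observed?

Relativistic Doppler for wavelength: λ' = λ₀ · √((1 + β)/(1 − β)).
λ' = 516.4 × √(1.2920/0.7080) = 516.4 × 1.35087 ≈ 697.6 nm.

697.6 nm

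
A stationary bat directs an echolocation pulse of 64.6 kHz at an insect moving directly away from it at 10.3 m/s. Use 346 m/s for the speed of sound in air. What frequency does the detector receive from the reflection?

60.9 kHz

At the insect (a moving observer), f₁ = f₀ · (v − u)/v = 64.6 × 335.7/346 ≈ 62.7 kHz.
The reflection then acts as a moving source: f₂ = f₁ · v/(v + u) ≈ 60.9 kHz.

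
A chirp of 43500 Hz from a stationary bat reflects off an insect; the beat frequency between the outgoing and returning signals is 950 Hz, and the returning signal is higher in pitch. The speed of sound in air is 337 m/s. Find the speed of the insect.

Double Doppler shift off a moving reflector: f₂ = f₀ · (v + u)/(v − u) (u > 0 toward emitter).
Returning signal is higher, so f₂ = f₀ + Δf = 43500 + 950 = 44450 Hz.
Rearranging, u = v · (f₂ − f₀)/(f₂ + f₀) = 337 × 950/87950 ≈ 3.6 m/s.
So the insect is moving at 3.6 m/s toward the emitter.

3.6 m/s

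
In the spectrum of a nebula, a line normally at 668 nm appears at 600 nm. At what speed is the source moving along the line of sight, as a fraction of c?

0.107

λ'/λ₀ = 0.8982 < 1 (blueshift), so the source is approaching.
λ'/λ₀ = √((1 − β)/(1 + β)) for an approaching source ⇒ β = (1 − r²)/(1 + r²) with r = λ'/λ₀.
β = (1 − 0.8068)/(1 + 0.8068) ≈ 0.107.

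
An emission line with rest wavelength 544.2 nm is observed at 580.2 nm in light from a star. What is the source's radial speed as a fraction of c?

λ'/λ₀ = 1.0662 > 1 (redshift), so the source is receding.
λ'/λ₀ = √((1 + β)/(1 − β)) for a receding source ⇒ β = (r² − 1)/(r² + 1) with r = λ'/λ₀.
β = (1.1367 − 1)/(1.1367 + 1) ≈ 0.064.

0.064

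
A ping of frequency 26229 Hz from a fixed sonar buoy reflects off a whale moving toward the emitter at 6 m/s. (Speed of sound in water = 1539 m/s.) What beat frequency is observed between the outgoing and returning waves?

205 Hz

The whale first receives the wave as a moving observer: f₁ = f₀ · (v + u)/v = 26229 × (1539 + 6)/1539 ≈ 26331 Hz.
On reflection it acts as a source moving toward the stationary detector: f₂ = f₁ · v/(v − u) = 26331 × 1539/1533 ≈ 26434 Hz.
Equivalently f₂ = f₀ · (v + u)/(v − u).
Beat frequency: |f₂ − f₀| = 2u·f₀/(v − u) = 2 × 6 × 26229/1533 ≈ 205 Hz.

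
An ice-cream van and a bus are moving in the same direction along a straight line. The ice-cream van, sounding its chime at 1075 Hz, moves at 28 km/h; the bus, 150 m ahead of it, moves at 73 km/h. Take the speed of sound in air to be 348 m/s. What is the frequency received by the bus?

1036 Hz

28 km/h = 7.778 m/s; 73 km/h = 20.28 m/s.
The bus is ahead, so the ice-cream van is moving toward it while the bus is moving away from the ice-cream van.
With source approaching and observer receding, f' = f · (v − v_o)/(v − v_s).
f' = 1075 × (348 − 20.28)/(348 − 7.778) = 1075 × 327.72/340.22 ≈ 1036 Hz.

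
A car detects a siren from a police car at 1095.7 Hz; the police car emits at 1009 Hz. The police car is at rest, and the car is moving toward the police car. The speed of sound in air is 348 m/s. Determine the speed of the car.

30 m/s

f' = f · (v + v_o)/v ⇒ v_o = v · |f'/f − 1|.
v_o = 348 × |1095.7/1009 − 1| = 348 × 0.08593 ≈ 30 m/s.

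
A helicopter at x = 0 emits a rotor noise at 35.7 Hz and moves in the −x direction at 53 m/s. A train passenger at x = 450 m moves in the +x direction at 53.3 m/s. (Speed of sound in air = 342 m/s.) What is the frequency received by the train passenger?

The observer lies on the +x side, so the source is heading away from the observer and the observer is heading away from the source.
General Doppler shift: f' = f · (v − v_o)/(v + v_s).
f' = 35.7 × (342 − 53.3)/(342 + 53) = 35.7 × 288.7/395 ≈ 26.1 Hz.

26.1 Hz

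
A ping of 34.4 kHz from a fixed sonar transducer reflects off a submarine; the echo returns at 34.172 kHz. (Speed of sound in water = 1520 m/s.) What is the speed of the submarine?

5.1 m/s

Double Doppler shift off a moving reflector: f₂ = f₀ · (v + u)/(v − u) (u > 0 toward emitter).
Rearranging, u = v · (f₂ − f₀)/(f₂ + f₀) = 1520 × -0.228/68.572 ≈ -5.1 m/s.
So the submarine is moving at 5.1 m/s away from the emitter.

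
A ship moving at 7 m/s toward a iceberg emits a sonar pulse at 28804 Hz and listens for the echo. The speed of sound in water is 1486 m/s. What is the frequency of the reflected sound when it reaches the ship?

29077 Hz

The iceberg receives the sound from a moving source: f₁ = f₀ · v/(v − v_e) = 28804 × 1486/1479 ≈ 28940 Hz.
On the return leg the ship is a moving observer: f₂ = f₁ · (v + v_e)/v = 28940 × 1493/1486 ≈ 29077 Hz.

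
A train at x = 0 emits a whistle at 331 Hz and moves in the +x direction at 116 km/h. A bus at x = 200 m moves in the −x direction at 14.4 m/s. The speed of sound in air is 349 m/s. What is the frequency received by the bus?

380 Hz

116 km/h = 32.22 m/s.
The observer lies on the +x side, so the source is heading toward the observer and the observer is heading toward the source.
Both move, so f' = f · (v + v_o)/(v − v_s).
f' = 331 × (349 + 14.4)/(349 − 32.22) = 331 × 363.4/316.78 ≈ 380 Hz.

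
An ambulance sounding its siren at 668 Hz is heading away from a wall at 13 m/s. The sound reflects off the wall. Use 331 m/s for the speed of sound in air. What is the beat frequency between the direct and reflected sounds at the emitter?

The wall receives the sound from a moving source: f₁ = f₀ · v/(v + v_e) = 668 × 331/344 ≈ 642.8 Hz.
On the return leg the ambulance is a moving observer: f₂ = f₁ · (v − v_e)/v = 642.8 × 318/331 ≈ 617.5 Hz.
Beat against the emitted tone: |f₂ − f₀| = 2v_e·f₀/(v + v_e) = 2 × 13 × 668/344 ≈ 50.5 Hz.

50.5 Hz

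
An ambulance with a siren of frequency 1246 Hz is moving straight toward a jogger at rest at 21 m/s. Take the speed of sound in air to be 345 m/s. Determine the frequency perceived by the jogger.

Moving source, stationary observer: f' = f · v/(v − v_s) since the source is approaching.
f' = 1246 × 345/(345 − 21) = 1246 × 345/324 ≈ 1327 Hz.

1327 Hz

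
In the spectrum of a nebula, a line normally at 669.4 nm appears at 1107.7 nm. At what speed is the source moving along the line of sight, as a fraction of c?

λ'/λ₀ = 1.6548 > 1 (redshift), so the source is receding.
λ'/λ₀ = √((1 + β)/(1 − β)) for a receding source ⇒ β = (r² − 1)/(r² + 1) with r = λ'/λ₀.
β = (2.7382 − 1)/(2.7382 + 1) ≈ 0.465.

0.465c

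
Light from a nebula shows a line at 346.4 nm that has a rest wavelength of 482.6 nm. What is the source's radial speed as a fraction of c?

λ'/λ₀ = 0.7178 < 1 (blueshift), so the source is approaching.
λ'/λ₀ = √((1 − β)/(1 + β)) for an approaching source ⇒ β = (1 − r²)/(1 + r²) with r = λ'/λ₀.
β = (1 − 0.5152)/(1 + 0.5152) ≈ 0.320.

0.320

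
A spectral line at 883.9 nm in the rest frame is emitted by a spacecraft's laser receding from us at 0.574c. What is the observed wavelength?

1699.0 nm

Relativistic Doppler for wavelength: λ' = λ₀ · √((1 + β)/(1 − β)).
λ' = 883.9 × √(1.5740/0.4260) = 883.9 × 1.92220 ≈ 1699.0 nm.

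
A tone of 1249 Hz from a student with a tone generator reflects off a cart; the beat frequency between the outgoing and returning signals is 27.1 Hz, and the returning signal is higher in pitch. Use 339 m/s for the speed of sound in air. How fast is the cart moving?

Double Doppler shift off a moving reflector: f₂ = f₀ · (v + u)/(v − u) (u > 0 toward emitter).
Returning signal is higher, so f₂ = f₀ + Δf = 1249 + 27.1 = 1276.1 Hz.
Rearranging, u = v · (f₂ − f₀)/(f₂ + f₀) = 339 × 27.1/2525.1 ≈ 3.6 m/s.
So the cart is moving at 3.6 m/s toward the emitter.

3.6 m/s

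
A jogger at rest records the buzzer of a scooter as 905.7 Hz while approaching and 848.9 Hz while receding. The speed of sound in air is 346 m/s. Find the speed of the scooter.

11.2 m/s

f₁/f₂ = (v + v_s)/(v − v_s), so v_s = v · (f₁ − f₂)/(f₁ + f₂).
v_s = 346 × (905.7 − 848.9)/(905.7 + 848.9) = 346 × 56.8/1754.6 ≈ 11.2 m/s.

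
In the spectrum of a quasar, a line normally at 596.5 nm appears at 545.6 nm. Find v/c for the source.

λ'/λ₀ = 0.9147 < 1 (blueshift), so the source is approaching.
λ'/λ₀ = √((1 − β)/(1 + β)) for an approaching source ⇒ β = (1 − r²)/(1 + r²) with r = λ'/λ₀.
β = (1 − 0.8366)/(1 + 0.8366) ≈ 0.089.

0.089c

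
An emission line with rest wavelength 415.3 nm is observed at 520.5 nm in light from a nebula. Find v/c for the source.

0.222c

λ'/λ₀ = 1.2533 > 1 (redshift), so the source is receding.
λ'/λ₀ = √((1 + β)/(1 − β)) for a receding source ⇒ β = (r² − 1)/(r² + 1) with r = λ'/λ₀.
β = (1.5708 − 1)/(1.5708 + 1) ≈ 0.222.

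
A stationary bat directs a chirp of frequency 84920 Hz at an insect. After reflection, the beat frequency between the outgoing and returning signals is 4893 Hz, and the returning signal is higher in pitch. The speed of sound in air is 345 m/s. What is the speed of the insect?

Double Doppler shift off a moving reflector: f₂ = f₀ · (v + u)/(v − u) (u > 0 toward emitter).
Returning signal is higher, so f₂ = f₀ + Δf = 84920 + 4893 = 89813 Hz.
Rearranging, u = v · (f₂ − f₀)/(f₂ + f₀) = 345 × 4893/174733 ≈ 9.7 m/s.
So the insect is moving at 9.7 m/s toward the emitter.

9.7 m/s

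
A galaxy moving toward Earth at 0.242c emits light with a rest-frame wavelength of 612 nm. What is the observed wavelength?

478.1 nm

Relativistic Doppler for wavelength: λ' = λ₀ · √((1 − β)/(1 + β)).
λ' = 612 × √(0.7580/1.2420) = 612 × 0.78122 ≈ 478.1 nm.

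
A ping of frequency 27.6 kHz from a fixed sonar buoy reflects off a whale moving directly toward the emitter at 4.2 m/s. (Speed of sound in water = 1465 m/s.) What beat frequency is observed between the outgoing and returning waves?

159 Hz

The whale first receives the wave as a moving observer: f₁ = f₀ · (v + u)/v = 27.6 × (1465 + 4.2)/1465 ≈ 27.6791 kHz.
The reflection then acts as a moving source: f₂ = f₁ · v/(v − u) ≈ 27.7587 kHz.
Beat frequency (with f₀ = 27600 Hz): |f₂ − f₀| = 2u·f₀/(v − u) = 2 × 4.2 × 27600/1460.8 ≈ 159 Hz.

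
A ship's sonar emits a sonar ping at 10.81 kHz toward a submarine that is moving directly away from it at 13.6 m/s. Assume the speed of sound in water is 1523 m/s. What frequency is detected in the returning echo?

The submarine first receives the wave as a moving observer: f₁ = f₀ · (v − u)/v = 10.81 × (1523 − 13.6)/1523 ≈ 10.71 kHz.
The reflection then acts as a moving source: f₂ = f₁ · v/(v + u) ≈ 10.62 kHz.

10.62 kHz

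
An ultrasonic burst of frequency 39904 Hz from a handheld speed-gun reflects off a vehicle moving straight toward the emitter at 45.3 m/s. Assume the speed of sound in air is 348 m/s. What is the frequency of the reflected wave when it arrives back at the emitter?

At the vehicle (a moving observer), f₁ = f₀ · (v + u)/v = 39904 × 393.3/348 ≈ 45098 Hz.
The reflection then acts as a moving source: f₂ = f₁ · v/(v − u) ≈ 51848 Hz.

51848 Hz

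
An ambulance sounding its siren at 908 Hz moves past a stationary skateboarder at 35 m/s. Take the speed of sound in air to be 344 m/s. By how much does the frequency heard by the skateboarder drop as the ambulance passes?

187 Hz

Approaching: f₁ = f · v/(v − v_s) = 908 × 344/309 ≈ 1011 Hz.
Receding: f₂ = f · v/(v + v_s) = 908 × 344/379 ≈ 824 Hz.
Drop: f₁ − f₂ = 2f·v·v_s/(v² − v_s²) = 2 × 908 × 344 × 35/(344² − 35²) ≈ 187 Hz.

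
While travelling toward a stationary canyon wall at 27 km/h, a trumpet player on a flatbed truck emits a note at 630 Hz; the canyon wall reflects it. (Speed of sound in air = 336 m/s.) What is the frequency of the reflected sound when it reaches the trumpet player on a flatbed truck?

659 Hz

27 km/h = 7.5 m/s.
The canyon wall receives the sound from a moving source: f₁ = f₀ · v/(v − v_e) = 630 × 336/328.5 ≈ 644 Hz.
On the return leg the trumpet player on a flatbed truck is a moving observer: f₂ = f₁ · (v + v_e)/v = 644 × 343.5/336 ≈ 659 Hz.
Equivalently f₂ = f₀ · (v + v_e)/(v − v_e).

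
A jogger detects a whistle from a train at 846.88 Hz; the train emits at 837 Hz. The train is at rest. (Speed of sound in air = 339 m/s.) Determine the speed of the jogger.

4.0 m/s

f' > f, so the jogger is approaching.
f' = f · (v + v_o)/v ⇒ v_o = v · |f'/f − 1|.
v_o = 339 × |846.88/837 − 1| = 339 × 0.0118 ≈ 4.0 m/s.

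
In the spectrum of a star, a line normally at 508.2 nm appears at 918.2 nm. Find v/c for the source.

0.531

λ'/λ₀ = 1.8068 > 1 (redshift), so the source is receding.
λ'/λ₀ = √((1 + β)/(1 − β)) for a receding source ⇒ β = (r² − 1)/(r² + 1) with r = λ'/λ₀.
β = (3.2644 − 1)/(3.2644 + 1) ≈ 0.531.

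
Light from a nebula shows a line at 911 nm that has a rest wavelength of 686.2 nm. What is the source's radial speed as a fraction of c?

λ'/λ₀ = 1.3276 > 1 (redshift), so the source is receding.
λ'/λ₀ = √((1 + β)/(1 − β)) for a receding source ⇒ β = (r² − 1)/(r² + 1) with r = λ'/λ₀.
β = (1.7625 − 1)/(1.7625 + 1) ≈ 0.276.

0.276c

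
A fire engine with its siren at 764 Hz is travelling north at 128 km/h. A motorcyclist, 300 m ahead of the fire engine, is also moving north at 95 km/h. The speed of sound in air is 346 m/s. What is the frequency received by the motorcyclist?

128 km/h = 35.56 m/s; 95 km/h = 26.39 m/s.
The motorcyclist is ahead, so the fire engine is moving toward it while the motorcyclist is moving away from the fire engine.
Both move, so f' = f · (v − v_o)/(v − v_s).
f' = 764 × (346 − 26.39)/(346 − 35.56) = 764 × 319.61/310.44 ≈ 787 Hz.

787 Hz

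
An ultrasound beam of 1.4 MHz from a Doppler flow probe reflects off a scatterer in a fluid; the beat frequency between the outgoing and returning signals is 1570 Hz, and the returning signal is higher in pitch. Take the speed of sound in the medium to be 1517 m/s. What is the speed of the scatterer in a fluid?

Double Doppler shift off a moving reflector: f₂ = f₀ · (v + u)/(v − u) (u > 0 toward emitter).
Returning signal is higher, so f₂ = f₀ + Δf = 1400000 + 1570 = 1401570 Hz.
Rearranging, u = v · (f₂ − f₀)/(f₂ + f₀) = 1517 × 1570/2801570 ≈ 0.85 m/s.
So the scatterer in a fluid is moving at 0.85 m/s toward the emitter.

0.85 m/s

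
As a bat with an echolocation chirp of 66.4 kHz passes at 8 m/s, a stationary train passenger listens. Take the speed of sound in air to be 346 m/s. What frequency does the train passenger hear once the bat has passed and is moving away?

64.9 kHz

Receding: f₂ = f · v/(v + v_s) = 66.4 × 346/354 ≈ 64.9 kHz.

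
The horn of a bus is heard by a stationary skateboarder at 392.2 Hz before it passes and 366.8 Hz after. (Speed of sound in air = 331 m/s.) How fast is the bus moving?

11.1 m/s

f₁/f₂ = (v + v_s)/(v − v_s), so v_s = v · (f₁ − f₂)/(f₁ + f₂).
v_s = 331 × (392.2 − 366.8)/(392.2 + 366.8) = 331 × 25.4/759.0 ≈ 11.1 m/s.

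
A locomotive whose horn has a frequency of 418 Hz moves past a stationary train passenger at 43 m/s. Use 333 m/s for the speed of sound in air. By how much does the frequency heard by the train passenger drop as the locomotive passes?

Approaching: f₁ = f · v/(v − v_s) = 418 × 333/290 ≈ 480 Hz.
Receding: f₂ = f · v/(v + v_s) = 418 × 333/376 ≈ 370 Hz.
Drop: f₁ − f₂ = 2f·v·v_s/(v² − v_s²) = 2 × 418 × 333 × 43/(333² − 43²) ≈ 110 Hz.

110 Hz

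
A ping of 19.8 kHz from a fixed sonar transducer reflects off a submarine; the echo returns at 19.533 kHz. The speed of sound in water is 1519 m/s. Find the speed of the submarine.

10.3 m/s

Double Doppler shift off a moving reflector: f₂ = f₀ · (v + u)/(v − u) (u > 0 toward emitter).
Rearranging, u = v · (f₂ − f₀)/(f₂ + f₀) = 1519 × -0.267/39.333 ≈ -10.3 m/s.
So the submarine is moving at 10.3 m/s away from the emitter.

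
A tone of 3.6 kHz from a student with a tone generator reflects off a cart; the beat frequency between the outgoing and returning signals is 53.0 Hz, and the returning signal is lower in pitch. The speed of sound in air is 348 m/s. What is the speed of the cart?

2.58 m/s

Double Doppler shift off a moving reflector: f₂ = f₀ · (v + u)/(v − u) (u > 0 toward emitter).
Returning signal is lower, so f₂ = f₀ − Δf = 3600 − 53 = 3547 Hz.
Rearranging, u = v · (f₂ − f₀)/(f₂ + f₀) = 348 × -53/7147 ≈ -2.58 m/s.
So the cart is moving at 2.58 m/s away from the emitter.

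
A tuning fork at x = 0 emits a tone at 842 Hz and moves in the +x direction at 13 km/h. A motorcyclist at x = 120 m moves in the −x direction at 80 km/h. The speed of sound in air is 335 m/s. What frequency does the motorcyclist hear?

13 km/h = 3.611 m/s; 80 km/h = 22.22 m/s.
The observer lies on the +x side, so the source is heading toward the observer and the observer is heading toward the source.
General Doppler shift: f' = f · (v + v_o)/(v − v_s).
f' = 842 × (335 + 22.22)/(335 − 3.611) = 842 × 357.22/331.39 ≈ 908 Hz.

908 Hz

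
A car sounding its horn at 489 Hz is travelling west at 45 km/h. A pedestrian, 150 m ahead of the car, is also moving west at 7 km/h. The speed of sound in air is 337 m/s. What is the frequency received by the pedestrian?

45 km/h = 12.5 m/s; 7 km/h = 1.944 m/s.
The pedestrian is ahead, so the car is moving toward it while the pedestrian is moving away from the car.
Both move, so f' = f · (v − v_o)/(v − v_s).
f' = 489 × (337 − 1.944)/(337 − 12.5) = 489 × 335.06/324.5 ≈ 505 Hz.

505 Hz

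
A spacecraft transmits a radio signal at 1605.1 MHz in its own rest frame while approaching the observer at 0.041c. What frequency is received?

Relativistic Doppler for frequency: f' = f₀ · √((1 + β)/(1 − β)).
f' = 1605.1 × √(1.0410/0.9590) = 1605.1 × 1.04188 ≈ 1672.3 MHz.

1672.3 MHz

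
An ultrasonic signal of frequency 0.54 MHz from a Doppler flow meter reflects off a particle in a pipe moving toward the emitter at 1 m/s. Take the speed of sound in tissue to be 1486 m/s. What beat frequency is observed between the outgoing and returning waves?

The particle in a pipe first receives the wave as a moving observer: f₁ = f₀ · (v + u)/v = 0.54 × (1486 + 1)/1486 ≈ 0.540363 MHz.
On reflection it acts as a source moving toward the stationary detector: f₂ = f₁ · v/(v − u) = 0.540363 × 1486/1485 ≈ 0.540727 MHz.
Equivalently f₂ = f₀ · (v + u)/(v − u).
Beat frequency (with f₀ = 540000 Hz): |f₂ − f₀| = 2u·f₀/(v − u) = 2 × 1 × 540000/1485 ≈ 727 Hz.

727 Hz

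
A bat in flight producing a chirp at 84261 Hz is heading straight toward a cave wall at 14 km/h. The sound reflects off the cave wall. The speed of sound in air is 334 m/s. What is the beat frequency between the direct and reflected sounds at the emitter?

1985 Hz

14 km/h = 3.889 m/s.
The cave wall receives the sound from a moving source: f₁ = f₀ · v/(v − v_e) = 84261 × 334/330.11 ≈ 85254 Hz.
On the return leg the bat in flight is a moving observer: f₂ = f₁ · (v + v_e)/v = 85254 × 337.89/334 ≈ 86246 Hz.
Equivalently f₂ = f₀ · (v + v_e)/(v − v_e).
Beat against the emitted tone: |f₂ − f₀| = 2v_e·f₀/(v − v_e) = 2 × 3.889 × 84261/330.11 ≈ 1985 Hz.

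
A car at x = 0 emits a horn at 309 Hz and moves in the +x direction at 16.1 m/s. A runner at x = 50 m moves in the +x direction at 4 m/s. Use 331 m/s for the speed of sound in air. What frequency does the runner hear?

321 Hz

The observer lies on the +x side, so the source is heading toward the observer and the observer is heading away from the source.
General Doppler shift: f' = f · (v − v_o)/(v − v_s).
f' = 309 × (331 − 4)/(331 − 16.1) = 309 × 327/314.9 ≈ 321 Hz.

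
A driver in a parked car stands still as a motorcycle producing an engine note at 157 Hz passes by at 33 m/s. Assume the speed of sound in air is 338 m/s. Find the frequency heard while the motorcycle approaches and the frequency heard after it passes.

Approaching: f₁ = f · v/(v − v_s) = 157 × 338/305 ≈ 174 Hz.
Receding: f₂ = f · v/(v + v_s) = 157 × 338/371 ≈ 143 Hz.

174 Hz approaching; 143 Hz receding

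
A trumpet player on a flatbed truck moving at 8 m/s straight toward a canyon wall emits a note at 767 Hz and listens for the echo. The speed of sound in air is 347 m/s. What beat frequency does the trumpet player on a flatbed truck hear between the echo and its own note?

The canyon wall receives the sound from a moving source: f₁ = f₀ · v/(v − v_e) = 767 × 347/339 ≈ 785.1 Hz.
On the return leg the trumpet player on a flatbed truck is a moving observer: f₂ = f₁ · (v + v_e)/v = 785.1 × 355/347 ≈ 803.2 Hz.
Equivalently f₂ = f₀ · (v + v_e)/(v − v_e).
Beat against the emitted tone: |f₂ − f₀| = 2v_e·f₀/(v − v_e) = 2 × 8 × 767/339 ≈ 36.2 Hz.

36.2 Hz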